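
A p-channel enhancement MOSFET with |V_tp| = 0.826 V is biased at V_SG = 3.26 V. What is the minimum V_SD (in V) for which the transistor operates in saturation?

The boundary between triode and saturation is V_SD = V_SG − |V_tp| = V_ov.
V_ov = 3.26 − 0.826 = 2.43 V.

V_SD,sat = 2.43 V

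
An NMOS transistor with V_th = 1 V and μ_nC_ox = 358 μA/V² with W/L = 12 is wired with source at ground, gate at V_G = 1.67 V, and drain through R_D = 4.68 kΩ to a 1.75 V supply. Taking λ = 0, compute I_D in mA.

V_GS = V_G = 1.67 V, so V_ov = 1.67 − 1 = 0.67 V.
k_n = μ_nC_ox · (W/L) = 4.296 mA/V².
Assume saturation: I_D = ½ k_n V_ov² = 0.5 × 4.296 × 0.67² = 0.964 mA, giving V_DS = V_DD − I_D R_D = 1.75 − 0.964 × 4.68 = -2.76 V.
But -2.76 V < V_ov = 0.67 V, so the device is actually in triode.
In triode I_D = k_n[V_ov V_DS − ½ V_DS²] and I_D = (V_DD − V_DS)/R_D. Equating: 10.1 V_DS² − 14.47 V_DS + 1.75 = 0, giving V_DS = 0.133 V (the root below V_ov).
I_D = (1.75 − 0.133) / 4.68 = 0.345 mA.

I_D = 0.345 mA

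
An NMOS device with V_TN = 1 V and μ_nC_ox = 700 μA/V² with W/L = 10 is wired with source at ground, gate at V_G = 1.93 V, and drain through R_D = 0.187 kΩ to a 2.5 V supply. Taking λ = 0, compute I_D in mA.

I_D = 3.03 mA

V_GS = V_G = 1.93 V, so V_ov = 1.93 − 1 = 0.93 V.
k_n = μ_nC_ox · (W/L) = 7 mA/V².
Assume saturation: I_D = ½ k_n V_ov² = 0.5 × 7 × 0.93² = 3.03 mA, giving V_DS = V_DD − I_D R_D = 2.5 − 3.03 × 0.187 = 1.93 V.
V_DS = 1.93 V ≥ V_ov = 0.93 V, confirming saturation.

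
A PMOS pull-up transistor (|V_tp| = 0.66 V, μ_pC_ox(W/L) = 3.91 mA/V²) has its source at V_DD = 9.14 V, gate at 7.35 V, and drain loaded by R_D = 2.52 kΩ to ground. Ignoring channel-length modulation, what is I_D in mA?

V_SG = V_DD − V_G = 9.14 − 7.35 = 1.79 V, so V_ov = 1.79 − 0.66 = 1.13 V.
Assume saturation: I_D = ½ k_p V_ov² = 0.5 × 3.91 × 1.13² = 2.5 mA, giving V_SD = V_DD − I_D R_D = 9.14 − 2.5 × 2.52 = 2.85 V.
V_SD = 2.85 V ≥ V_ov = 1.13 V, confirming saturation.

I_D = 2.50 mA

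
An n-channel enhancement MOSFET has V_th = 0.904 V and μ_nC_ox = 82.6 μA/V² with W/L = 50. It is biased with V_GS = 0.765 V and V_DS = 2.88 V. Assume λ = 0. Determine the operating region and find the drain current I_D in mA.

V_GS = 0.765 V < V_th = 0.904 V, so the transistor is in cutoff.

Cutoff; I_D = 0 mA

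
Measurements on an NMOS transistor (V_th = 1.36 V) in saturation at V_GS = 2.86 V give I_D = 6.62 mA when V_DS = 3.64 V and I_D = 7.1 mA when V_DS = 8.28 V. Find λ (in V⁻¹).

λ = 0.0166 V⁻¹

With V_GS fixed, I_D ∝ (1 + λ V_DS) in saturation, so I_D2/I_D1 = (1 + λ V_DS2)/(1 + λ V_DS1).
7.1/6.62 = 1.073 = (1 + 8.28 λ)/(1 + 3.64 λ).
Solving: λ (I_D1 V_DS2 − I_D2 V_DS1) = I_D2 − I_D1, so λ = (7.1 − 6.62) / (6.62 × 8.28 − 7.1 × 3.64) = 0.48 / 29 = 0.0166 V⁻¹.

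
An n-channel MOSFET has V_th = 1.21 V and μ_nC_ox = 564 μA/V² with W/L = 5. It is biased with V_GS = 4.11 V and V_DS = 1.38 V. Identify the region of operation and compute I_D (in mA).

k_n = μ_nC_ox · (W/L) = 2.82 mA/V².
V_ov = V_GS − V_th = 4.11 − 1.21 = 2.9 V.
Since V_DS = 1.38 V < V_ov = 2.9 V, the device is in the triode region.
I_D = k_n [V_ov · V_DS − ½ V_DS²] = 2.82 × [2.9 × 1.38 − 0.5 × 1.38²] = 8.6 mA.

Triode; I_D = 8.60 mA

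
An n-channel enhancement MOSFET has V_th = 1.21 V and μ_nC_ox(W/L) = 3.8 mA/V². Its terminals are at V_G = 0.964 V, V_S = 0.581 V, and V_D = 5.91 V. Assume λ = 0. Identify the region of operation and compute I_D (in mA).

V_GS = V_G − V_S = 0.964 − 0.581 = 0.383 V; V_DS = V_D − V_S = 5.91 − 0.581 = 5.33 V.
V_GS = 0.383 V < V_th = 1.21 V, so the transistor is in cutoff.

Cutoff; I_D = 0 mA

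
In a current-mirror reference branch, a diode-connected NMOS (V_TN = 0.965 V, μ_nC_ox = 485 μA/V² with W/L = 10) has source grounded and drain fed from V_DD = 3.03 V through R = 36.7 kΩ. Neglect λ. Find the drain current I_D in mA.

I_D = 0.0523 mA

With gate tied to drain, V_GS = V_DS ≥ V_GS − V_TN, so the device is in saturation.
k_n = μ_nC_ox · (W/L) = 4.85 mA/V².
KCL at the drain: ½ k_n (V_GS − V_TN)² = (V_DD − V_GS)/R.
Let x = V_GS − 0.965. Then 89 x² + x − 2.065 = 0, giving x = 0.147 V (positive root), so V_GS = 1.11 V.
I_D = (V_DD − V_GS)/R = (3.03 − 1.11) / 36.7 = 0.0523 mA.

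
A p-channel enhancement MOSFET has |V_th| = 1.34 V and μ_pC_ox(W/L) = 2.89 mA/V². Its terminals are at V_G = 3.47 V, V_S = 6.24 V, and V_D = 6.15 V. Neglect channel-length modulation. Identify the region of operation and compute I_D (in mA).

V_SG = V_S − V_G = 6.24 − 3.47 = 2.77 V; V_SD = V_S − V_D = 6.24 − 6.15 = 0.09 V.
V_ov = V_SG − |V_th| = 2.77 − 1.34 = 1.43 V.
Since V_SD = 0.09 V < V_ov = 1.43 V, the device is in the triode region.
I_D = k_p [V_ov · V_SD − ½ V_SD²] = 2.89 × [1.43 × 0.09 − 0.5 × 0.09²] = 0.36 mA.

Triode; I_D = 0.360 mA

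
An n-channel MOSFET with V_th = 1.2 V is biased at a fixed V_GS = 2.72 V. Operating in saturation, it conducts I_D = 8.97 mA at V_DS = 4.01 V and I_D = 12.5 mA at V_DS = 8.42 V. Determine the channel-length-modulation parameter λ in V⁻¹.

With V_GS fixed, I_D ∝ (1 + λ V_DS) in saturation, so I_D2/I_D1 = (1 + λ V_DS2)/(1 + λ V_DS1).
12.5/8.97 = 1.394 = (1 + 8.42 λ)/(1 + 4.01 λ).
Solving: λ (I_D1 V_DS2 − I_D2 V_DS1) = I_D2 − I_D1, so λ = (12.5 − 8.97) / (8.97 × 8.42 − 12.5 × 4.01) = 3.53 / 25.4 = 0.139 V⁻¹.

λ = 0.139 V⁻¹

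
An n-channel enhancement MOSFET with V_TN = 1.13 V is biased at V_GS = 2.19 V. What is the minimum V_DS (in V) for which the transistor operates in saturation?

V_DS,sat = 1.06 V

The boundary between triode and saturation is V_DS = V_GS − V_TN = V_ov.
V_ov = 2.19 − 1.13 = 1.06 V.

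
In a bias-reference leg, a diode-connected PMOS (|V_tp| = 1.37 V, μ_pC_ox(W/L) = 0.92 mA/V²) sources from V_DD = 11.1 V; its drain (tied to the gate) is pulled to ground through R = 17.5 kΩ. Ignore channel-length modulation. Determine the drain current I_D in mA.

With gate tied to drain, V_SG = V_SD ≥ V_SG − |V_tp|, so the device is in saturation.
KCL at the drain: ½ k_p (V_SG − |V_tp|)² = (V_DD − V_SG)/R.
Let x = V_SG − 1.37. Then 8.05 x² + x − 9.73 = 0, giving x = 1.04 V (positive root), so V_SG = 2.41 V.
I_D = (V_DD − V_SG)/R = (11.1 − 2.41) / 17.5 = 0.497 mA.

I_D = 0.497 mA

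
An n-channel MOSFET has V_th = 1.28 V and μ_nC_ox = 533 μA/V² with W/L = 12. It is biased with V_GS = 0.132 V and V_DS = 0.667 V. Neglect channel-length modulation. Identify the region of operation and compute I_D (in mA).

V_GS = 0.132 V < V_th = 1.28 V, so the transistor is in cutoff.

Cutoff; I_D = 0 mA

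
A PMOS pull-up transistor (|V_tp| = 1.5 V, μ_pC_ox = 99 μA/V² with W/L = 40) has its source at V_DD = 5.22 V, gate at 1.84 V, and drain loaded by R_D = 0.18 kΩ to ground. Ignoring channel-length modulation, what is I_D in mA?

V_SG = V_DD − V_G = 5.22 − 1.84 = 3.38 V, so V_ov = 3.38 − 1.5 = 1.88 V.
k_p = μ_pC_ox · (W/L) = 3.96 mA/V².
Assume saturation: I_D = ½ k_p V_ov² = 0.5 × 3.96 × 1.88² = 7 mA, giving V_SD = V_DD − I_D R_D = 5.22 − 7 × 0.18 = 3.96 V.
V_SD = 3.96 V ≥ V_ov = 1.88 V, confirming saturation.

I_D = 7.00 mA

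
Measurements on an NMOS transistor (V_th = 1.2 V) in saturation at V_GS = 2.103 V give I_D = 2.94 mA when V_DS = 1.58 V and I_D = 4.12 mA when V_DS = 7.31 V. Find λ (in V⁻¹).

With V_GS fixed, I_D ∝ (1 + λ V_DS) in saturation, so I_D2/I_D1 = (1 + λ V_DS2)/(1 + λ V_DS1).
4.12/2.94 = 1.401 = (1 + 7.31 λ)/(1 + 1.58 λ).
Solving: λ (I_D1 V_DS2 − I_D2 V_DS1) = I_D2 − I_D1, so λ = (4.12 − 2.94) / (2.94 × 7.31 − 4.12 × 1.58) = 1.18 / 15 = 0.0788 V⁻¹.

λ = 0.0788 V⁻¹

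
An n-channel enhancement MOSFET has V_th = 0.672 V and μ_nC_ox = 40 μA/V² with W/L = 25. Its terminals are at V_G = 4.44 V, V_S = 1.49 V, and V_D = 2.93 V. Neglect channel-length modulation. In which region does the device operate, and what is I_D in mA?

Triode; I_D = 2.24 mA

V_GS = V_G − V_S = 4.44 − 1.49 = 2.95 V; V_DS = V_D − V_S = 2.93 − 1.49 = 1.44 V.
k_n = μ_nC_ox · (W/L) = 1 mA/V².
V_ov = V_GS − V_th = 2.95 − 0.672 = 2.28 V.
Since V_DS = 1.44 V < V_ov = 2.28 V, the device is in the triode region.
I_D = k_n [V_ov · V_DS − ½ V_DS²] = 1 × [2.28 × 1.44 − 0.5 × 1.44²] = 2.24 mA.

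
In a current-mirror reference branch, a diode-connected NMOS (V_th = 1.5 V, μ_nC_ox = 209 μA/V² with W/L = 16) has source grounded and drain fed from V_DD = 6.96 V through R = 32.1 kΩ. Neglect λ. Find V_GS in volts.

With gate tied to drain, V_GS = V_DS ≥ V_GS − V_th, so the device is in saturation.
k_n = μ_nC_ox · (W/L) = 3.344 mA/V².
KCL at the drain: ½ k_n (V_GS − V_th)² = (V_DD − V_GS)/R.
Let x = V_GS − 1.5. Then 53.7 x² + x − 5.46 = 0, giving x = 0.31 V (positive root), so V_GS = 1.81 V.
I_D = (V_DD − V_GS)/R = (6.96 − 1.81) / 32.1 = 0.16 mA.

V_GS = 1.81 V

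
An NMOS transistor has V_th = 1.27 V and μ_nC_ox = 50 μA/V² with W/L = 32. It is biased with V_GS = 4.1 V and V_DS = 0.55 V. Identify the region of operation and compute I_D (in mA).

Triode; I_D = 2.25 mA

k_n = μ_nC_ox · (W/L) = 1.6 mA/V².
V_ov = V_GS − V_th = 4.1 − 1.27 = 2.83 V.
Since V_DS = 0.55 V < V_ov = 2.83 V, the device is in the triode region.
I_D = k_n [V_ov · V_DS − ½ V_DS²] = 1.6 × [2.83 × 0.55 − 0.5 × 0.55²] = 2.25 mA.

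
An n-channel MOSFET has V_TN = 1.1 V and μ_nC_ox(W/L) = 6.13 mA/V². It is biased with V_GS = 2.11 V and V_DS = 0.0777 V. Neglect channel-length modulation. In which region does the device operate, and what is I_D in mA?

Triode; I_D = 0.463 mA

V_ov = V_GS − V_TN = 2.11 − 1.1 = 1.01 V.
Since V_DS = 0.0777 V < V_ov = 1.01 V, the device is in the triode region.
I_D = k_n [V_ov · V_DS − ½ V_DS²] = 6.13 × [1.01 × 0.0777 − 0.5 × 0.0777²] = 0.463 mA.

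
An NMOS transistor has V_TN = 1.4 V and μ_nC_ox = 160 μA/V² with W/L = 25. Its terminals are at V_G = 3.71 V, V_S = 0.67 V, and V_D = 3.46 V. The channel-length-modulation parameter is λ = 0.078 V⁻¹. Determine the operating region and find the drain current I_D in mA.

Saturation; I_D = 6.55 mA

V_GS = V_G − V_S = 3.71 − 0.67 = 3.04 V; V_DS = V_D − V_S = 3.46 − 0.67 = 2.79 V.
k_n = μ_nC_ox · (W/L) = 4 mA/V².
V_ov = V_GS − V_TN = 3.04 − 1.4 = 1.64 V.
Since V_DS = 2.79 V ≥ V_ov = 1.64 V, the device is in saturation.
I_D = ½ k_n V_ov² (1 + λ V_DS) = 0.5 × 4 × 1.64² × (1 + 0.078 × 2.79) = 6.55 mA.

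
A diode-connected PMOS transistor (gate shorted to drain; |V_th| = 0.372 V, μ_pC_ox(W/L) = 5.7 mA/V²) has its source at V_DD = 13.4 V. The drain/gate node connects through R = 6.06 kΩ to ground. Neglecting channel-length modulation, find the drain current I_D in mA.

I_D = 2.01 mA

With gate tied to drain, V_SG = V_SD ≥ V_SG − |V_th|, so the device is in saturation.
KCL at the drain: ½ k_p (V_SG − |V_th|)² = (V_DD − V_SG)/R.
Let x = V_SG − 0.372. Then 17.3 x² + x − 13.03 = 0, giving x = 0.84 V (positive root), so V_SG = 1.21 V.
I_D = (V_DD − V_SG)/R = (13.4 − 1.21) / 6.06 = 2.01 mA.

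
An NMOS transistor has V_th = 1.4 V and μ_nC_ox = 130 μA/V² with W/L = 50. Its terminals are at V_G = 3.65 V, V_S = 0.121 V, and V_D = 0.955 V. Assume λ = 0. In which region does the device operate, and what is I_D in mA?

Triode; I_D = 9.28 mA

V_GS = V_G − V_S = 3.65 − 0.121 = 3.53 V; V_DS = V_D − V_S = 0.955 − 0.121 = 0.834 V.
k_n = μ_nC_ox · (W/L) = 6.5 mA/V².
V_ov = V_GS − V_th = 3.53 − 1.4 = 2.13 V.
Since V_DS = 0.834 V < V_ov = 2.13 V, the device is in the triode region.
I_D = k_n [V_ov · V_DS − ½ V_DS²] = 6.5 × [2.13 × 0.834 − 0.5 × 0.834²] = 9.28 mA.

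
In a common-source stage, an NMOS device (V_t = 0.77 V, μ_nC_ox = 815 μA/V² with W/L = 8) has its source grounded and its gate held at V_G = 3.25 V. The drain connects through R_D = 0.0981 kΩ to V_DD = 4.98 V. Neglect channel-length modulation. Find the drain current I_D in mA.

I_D = 20.1 mA

V_GS = V_G = 3.25 V, so V_ov = 3.25 − 0.77 = 2.48 V.
k_n = μ_nC_ox · (W/L) = 6.52 mA/V².
Assume saturation: I_D = ½ k_n V_ov² = 0.5 × 6.52 × 2.48² = 20.1 mA, giving V_DS = V_DD − I_D R_D = 4.98 − 20.1 × 0.0981 = 3.01 V.
V_DS = 3.01 V ≥ V_ov = 2.48 V, confirming saturation.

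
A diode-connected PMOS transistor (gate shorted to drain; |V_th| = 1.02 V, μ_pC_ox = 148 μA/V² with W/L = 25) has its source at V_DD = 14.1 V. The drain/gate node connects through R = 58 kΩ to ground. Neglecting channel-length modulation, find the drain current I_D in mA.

I_D = 0.220 mA

With gate tied to drain, V_SG = V_SD ≥ V_SG − |V_th|, so the device is in saturation.
k_p = μ_pC_ox · (W/L) = 3.7 mA/V².
KCL at the drain: ½ k_p (V_SG − |V_th|)² = (V_DD − V_SG)/R.
Let x = V_SG − 1.02. Then 107 x² + x − 13.08 = 0, giving x = 0.345 V (positive root), so V_SG = 1.36 V.
I_D = (V_DD − V_SG)/R = (14.1 − 1.36) / 58 = 0.22 mA.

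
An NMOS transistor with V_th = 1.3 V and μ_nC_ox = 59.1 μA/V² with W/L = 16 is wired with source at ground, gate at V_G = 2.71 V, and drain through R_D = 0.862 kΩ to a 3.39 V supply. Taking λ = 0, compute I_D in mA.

V_GS = V_G = 2.71 V, so V_ov = 2.71 − 1.3 = 1.41 V.
k_n = μ_nC_ox · (W/L) = 0.9456 mA/V².
Assume saturation: I_D = ½ k_n V_ov² = 0.5 × 0.9456 × 1.41² = 0.94 mA, giving V_DS = V_DD − I_D R_D = 3.39 − 0.94 × 0.862 = 2.58 V.
V_DS = 2.58 V ≥ V_ov = 1.41 V, confirming saturation.

I_D = 0.940 mA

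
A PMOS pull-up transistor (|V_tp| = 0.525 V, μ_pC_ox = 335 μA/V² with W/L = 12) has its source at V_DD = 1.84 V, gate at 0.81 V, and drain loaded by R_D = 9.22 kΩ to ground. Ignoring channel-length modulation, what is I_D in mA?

V_SG = V_DD − V_G = 1.84 − 0.81 = 1.03 V, so V_ov = 1.03 − 0.525 = 0.505 V.
k_p = μ_pC_ox · (W/L) = 4.02 mA/V².
Assume saturation: I_D = ½ k_p V_ov² = 0.5 × 4.02 × 0.505² = 0.513 mA, giving V_SD = V_DD − I_D R_D = 1.84 − 0.513 × 9.22 = -2.89 V.
But -2.89 V < V_ov = 0.505 V, so the device is actually in triode.
In triode I_D = k_p[V_ov V_SD − ½ V_SD²] and I_D = (V_DD − V_SD)/R_D. Equating: 18.5 V_SD² − 19.72 V_SD + 1.84 = 0, giving V_SD = 0.103 V (the root below V_ov).
I_D = (1.84 − 0.103) / 9.22 = 0.188 mA.

I_D = 0.188 mA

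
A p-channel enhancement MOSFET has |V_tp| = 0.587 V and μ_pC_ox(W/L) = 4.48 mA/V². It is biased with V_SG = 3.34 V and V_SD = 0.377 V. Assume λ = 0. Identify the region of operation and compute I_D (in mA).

Triode; I_D = 4.33 mA

V_ov = V_SG − |V_tp| = 3.34 − 0.587 = 2.75 V.
Since V_SD = 0.377 V < V_ov = 2.75 V, the device is in the triode region.
I_D = k_p [V_ov · V_SD − ½ V_SD²] = 4.48 × [2.75 × 0.377 − 0.5 × 0.377²] = 4.33 mA.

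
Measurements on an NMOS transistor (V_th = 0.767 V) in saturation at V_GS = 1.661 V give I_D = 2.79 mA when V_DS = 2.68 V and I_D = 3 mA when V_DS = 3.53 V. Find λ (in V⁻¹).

With V_GS fixed, I_D ∝ (1 + λ V_DS) in saturation, so I_D2/I_D1 = (1 + λ V_DS2)/(1 + λ V_DS1).
3/2.79 = 1.075 = (1 + 3.53 λ)/(1 + 2.68 λ).
Solving: λ (I_D1 V_DS2 − I_D2 V_DS1) = I_D2 − I_D1, so λ = (3 − 2.79) / (2.79 × 3.53 − 3 × 2.68) = 0.21 / 1.81 = 0.116 V⁻¹.

λ = 0.116 V⁻¹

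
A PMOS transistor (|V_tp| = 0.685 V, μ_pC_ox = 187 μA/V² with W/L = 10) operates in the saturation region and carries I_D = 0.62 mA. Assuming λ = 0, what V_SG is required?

V_SG = 1.50 V

k_p = μ_pC_ox · (W/L) = 1.87 mA/V².
In saturation I_D = ½ k_p (V_SG − |V_tp|)², so V_SG − |V_tp| = √(2 I_D / k_p) = √(2 × 0.62 / 1.87) = 0.814 V.
V_SG = 0.685 + 0.814 = 1.5 V.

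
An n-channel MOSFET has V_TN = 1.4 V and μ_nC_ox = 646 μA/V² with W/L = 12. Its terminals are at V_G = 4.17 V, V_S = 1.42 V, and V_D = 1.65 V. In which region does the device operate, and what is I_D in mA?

Triode; I_D = 2.20 mA

V_GS = V_G − V_S = 4.17 − 1.42 = 2.75 V; V_DS = V_D − V_S = 1.65 − 1.42 = 0.23 V.
k_n = μ_nC_ox · (W/L) = 7.752 mA/V².
V_ov = V_GS − V_TN = 2.75 − 1.4 = 1.35 V.
Since V_DS = 0.23 V < V_ov = 1.35 V, the device is in the triode region.
I_D = k_n [V_ov · V_DS − ½ V_DS²] = 7.752 × [1.35 × 0.23 − 0.5 × 0.23²] = 2.2 mA.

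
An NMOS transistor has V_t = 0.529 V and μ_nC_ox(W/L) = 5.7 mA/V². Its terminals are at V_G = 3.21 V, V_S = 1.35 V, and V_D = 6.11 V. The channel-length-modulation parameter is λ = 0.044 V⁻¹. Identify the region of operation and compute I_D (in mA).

V_GS = V_G − V_S = 3.21 − 1.35 = 1.86 V; V_DS = V_D − V_S = 6.11 − 1.35 = 4.76 V.
V_ov = V_GS − V_t = 1.86 − 0.529 = 1.33 V.
Since V_DS = 4.76 V ≥ V_ov = 1.33 V, the device is in saturation.
I_D = ½ k_n V_ov² (1 + λ V_DS) = 0.5 × 5.7 × 1.33² × (1 + 0.044 × 4.76) = 6.11 mA.

Saturation; I_D = 6.11 mA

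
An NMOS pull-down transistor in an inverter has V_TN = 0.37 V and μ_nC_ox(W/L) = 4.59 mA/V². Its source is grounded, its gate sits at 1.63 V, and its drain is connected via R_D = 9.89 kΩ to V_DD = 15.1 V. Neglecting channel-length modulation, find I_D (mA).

V_GS = V_G = 1.63 V, so V_ov = 1.63 − 0.37 = 1.26 V.
Assume saturation: I_D = ½ k_n V_ov² = 0.5 × 4.59 × 1.26² = 3.64 mA, giving V_DS = V_DD − I_D R_D = 15.1 − 3.64 × 9.89 = -20.9 V.
But -20.9 V < V_ov = 1.26 V, so the device is actually in triode.
In triode I_D = k_n[V_ov V_DS − ½ V_DS²] and I_D = (V_DD − V_DS)/R_D. Equating: 22.7 V_DS² − 58.2 V_DS + 15.1 = 0, giving V_DS = 0.293 V (the root below V_ov).
I_D = (15.1 − 0.293) / 9.89 = 1.5 mA.

I_D = 1.50 mA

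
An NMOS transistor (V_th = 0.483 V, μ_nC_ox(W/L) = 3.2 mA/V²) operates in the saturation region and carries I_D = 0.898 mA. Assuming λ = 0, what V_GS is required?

V_GS = 1.23 V

In saturation I_D = ½ k_n (V_GS − V_th)², so V_GS − V_th = √(2 I_D / k_n) = √(2 × 0.898 / 3.2) = 0.749 V.
V_GS = 0.483 + 0.749 = 1.23 V.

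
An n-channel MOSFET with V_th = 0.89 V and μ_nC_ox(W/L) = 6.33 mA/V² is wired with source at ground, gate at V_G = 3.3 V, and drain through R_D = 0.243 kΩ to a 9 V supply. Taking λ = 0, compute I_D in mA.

I_D = 18.4 mA

V_GS = V_G = 3.3 V, so V_ov = 3.3 − 0.89 = 2.41 V.
Assume saturation: I_D = ½ k_n V_ov² = 0.5 × 6.33 × 2.41² = 18.4 mA, giving V_DS = V_DD − I_D R_D = 9 − 18.4 × 0.243 = 4.53 V.
V_DS = 4.53 V ≥ V_ov = 2.41 V, confirming saturation.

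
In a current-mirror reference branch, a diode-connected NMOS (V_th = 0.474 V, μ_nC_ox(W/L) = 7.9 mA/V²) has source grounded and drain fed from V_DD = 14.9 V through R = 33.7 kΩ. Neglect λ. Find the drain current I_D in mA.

I_D = 0.418 mA

With gate tied to drain, V_GS = V_DS ≥ V_GS − V_th, so the device is in saturation.
KCL at the drain: ½ k_n (V_GS − V_th)² = (V_DD − V_GS)/R.
Let x = V_GS − 0.474. Then 133 x² + x − 14.43 = 0, giving x = 0.325 V (positive root), so V_GS = 0.799 V.
I_D = (V_DD − V_GS)/R = (14.9 − 0.799) / 33.7 = 0.418 mA.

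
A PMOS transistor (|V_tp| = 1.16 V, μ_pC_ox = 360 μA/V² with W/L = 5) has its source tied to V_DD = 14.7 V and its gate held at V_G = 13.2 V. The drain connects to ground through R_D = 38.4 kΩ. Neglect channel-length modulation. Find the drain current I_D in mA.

I_D = 0.104 mA

V_SG = V_DD − V_G = 14.7 − 13.2 = 1.5 V, so V_ov = 1.5 − 1.16 = 0.34 V.
k_p = μ_pC_ox · (W/L) = 1.8 mA/V².
Assume saturation: I_D = ½ k_p V_ov² = 0.5 × 1.8 × 0.34² = 0.104 mA, giving V_SD = V_DD − I_D R_D = 14.7 − 0.104 × 38.4 = 10.7 V.
V_SD = 10.7 V ≥ V_ov = 0.34 V, confirming saturation.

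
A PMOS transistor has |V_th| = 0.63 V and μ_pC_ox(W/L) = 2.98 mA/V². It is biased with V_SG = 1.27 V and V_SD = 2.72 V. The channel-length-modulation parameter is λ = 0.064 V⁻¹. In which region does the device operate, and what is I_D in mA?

V_ov = V_SG − |V_th| = 1.27 − 0.63 = 0.64 V.
Since V_SD = 2.72 V ≥ V_ov = 0.64 V, the device is in saturation.
I_D = ½ k_p V_ov² (1 + λ V_SD) = 0.5 × 2.98 × 0.64² × (1 + 0.064 × 2.72) = 0.717 mA.

Saturation; I_D = 0.717 mA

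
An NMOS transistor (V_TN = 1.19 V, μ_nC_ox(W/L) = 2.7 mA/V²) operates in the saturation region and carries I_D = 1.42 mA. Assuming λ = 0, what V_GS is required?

V_GS = 2.22 V

In saturation I_D = ½ k_n (V_GS − V_TN)², so V_GS − V_TN = √(2 I_D / k_n) = √(2 × 1.42 / 2.7) = 1.03 V.
V_GS = 1.19 + 1.03 = 2.22 V.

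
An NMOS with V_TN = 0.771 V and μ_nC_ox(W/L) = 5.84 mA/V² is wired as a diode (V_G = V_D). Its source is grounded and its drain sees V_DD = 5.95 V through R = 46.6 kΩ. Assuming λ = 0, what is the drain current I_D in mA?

I_D = 0.107 mA

With gate tied to drain, V_GS = V_DS ≥ V_GS − V_TN, so the device is in saturation.
KCL at the drain: ½ k_n (V_GS − V_TN)² = (V_DD − V_GS)/R.
Let x = V_GS − 0.771. Then 136 x² + x − 5.179 = 0, giving x = 0.191 V (positive root), so V_GS = 0.962 V.
I_D = (V_DD − V_GS)/R = (5.95 − 0.962) / 46.6 = 0.107 mA.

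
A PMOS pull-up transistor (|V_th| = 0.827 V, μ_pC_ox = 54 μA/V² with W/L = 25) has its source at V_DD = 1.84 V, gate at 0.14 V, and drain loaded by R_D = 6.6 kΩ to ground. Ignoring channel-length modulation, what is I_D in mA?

I_D = 0.243 mA

V_SG = V_DD − V_G = 1.84 − 0.14 = 1.7 V, so V_ov = 1.7 − 0.827 = 0.873 V.
k_p = μ_pC_ox · (W/L) = 1.35 mA/V².
Assume saturation: I_D = ½ k_p V_ov² = 0.5 × 1.35 × 0.873² = 0.514 mA, giving V_SD = V_DD − I_D R_D = 1.84 − 0.514 × 6.6 = -1.56 V.
But -1.56 V < V_ov = 0.873 V, so the device is actually in triode.
In triode I_D = k_p[V_ov V_SD − ½ V_SD²] and I_D = (V_DD − V_SD)/R_D. Equating: 4.46 V_SD² − 8.778 V_SD + 1.84 = 0, giving V_SD = 0.238 V (the root below V_ov).
I_D = (1.84 − 0.238) / 6.6 = 0.243 mA.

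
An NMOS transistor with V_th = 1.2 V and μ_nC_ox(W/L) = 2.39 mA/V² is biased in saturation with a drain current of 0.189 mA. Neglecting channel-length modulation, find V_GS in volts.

In saturation I_D = ½ k_n (V_GS − V_th)², so V_GS − V_th = √(2 I_D / k_n) = √(2 × 0.189 / 2.39) = 0.398 V.
V_GS = 1.2 + 0.398 = 1.6 V.

V_GS = 1.60 V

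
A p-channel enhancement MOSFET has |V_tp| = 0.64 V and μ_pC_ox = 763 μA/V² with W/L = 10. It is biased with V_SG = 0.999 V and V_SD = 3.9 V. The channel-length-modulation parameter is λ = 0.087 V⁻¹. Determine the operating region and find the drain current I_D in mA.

k_p = μ_pC_ox · (W/L) = 7.63 mA/V².
V_ov = V_SG − |V_tp| = 0.999 − 0.64 = 0.359 V.
Since V_SD = 3.9 V ≥ V_ov = 0.359 V, the device is in saturation.
I_D = ½ k_p V_ov² (1 + λ V_SD) = 0.5 × 7.63 × 0.359² × (1 + 0.087 × 3.9) = 0.659 mA.

Saturation; I_D = 0.659 mA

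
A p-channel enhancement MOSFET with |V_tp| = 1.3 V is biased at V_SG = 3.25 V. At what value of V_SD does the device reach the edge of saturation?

V_SD,sat = 1.95 V

The boundary between triode and saturation is V_SD = V_SG − |V_tp| = V_ov.
V_ov = 3.25 − 1.3 = 1.95 V.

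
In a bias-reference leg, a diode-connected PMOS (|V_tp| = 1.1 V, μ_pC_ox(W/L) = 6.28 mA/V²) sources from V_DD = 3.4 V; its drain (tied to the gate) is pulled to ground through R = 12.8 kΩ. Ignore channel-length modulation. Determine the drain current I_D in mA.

With gate tied to drain, V_SG = V_SD ≥ V_SG − |V_tp|, so the device is in saturation.
KCL at the drain: ½ k_p (V_SG − |V_tp|)² = (V_DD − V_SG)/R.
Let x = V_SG − 1.1. Then 40.2 x² + x − 2.3 = 0, giving x = 0.227 V (positive root), so V_SG = 1.33 V.
I_D = (V_DD − V_SG)/R = (3.4 − 1.33) / 12.8 = 0.162 mA.

I_D = 0.162 mA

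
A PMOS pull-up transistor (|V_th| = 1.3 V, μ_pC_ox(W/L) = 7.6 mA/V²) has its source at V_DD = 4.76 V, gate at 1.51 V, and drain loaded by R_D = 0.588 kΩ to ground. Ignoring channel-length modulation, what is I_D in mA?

V_SG = V_DD − V_G = 4.76 − 1.51 = 3.25 V, so V_ov = 3.25 − 1.3 = 1.95 V.
Assume saturation: I_D = ½ k_p V_ov² = 0.5 × 7.6 × 1.95² = 14.4 mA, giving V_SD = V_DD − I_D R_D = 4.76 − 14.4 × 0.588 = -3.74 V.
But -3.74 V < V_ov = 1.95 V, so the device is actually in triode.
In triode I_D = k_p[V_ov V_SD − ½ V_SD²] and I_D = (V_DD − V_SD)/R_D. Equating: 2.23 V_SD² − 9.714 V_SD + 4.76 = 0, giving V_SD = 0.563 V (the root below V_ov).
I_D = (4.76 − 0.563) / 0.588 = 7.14 mA.

I_D = 7.14 mA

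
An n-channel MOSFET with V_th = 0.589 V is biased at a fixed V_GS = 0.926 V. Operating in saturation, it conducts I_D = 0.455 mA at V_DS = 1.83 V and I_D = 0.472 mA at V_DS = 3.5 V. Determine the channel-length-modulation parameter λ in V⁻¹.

λ = 0.0233 V⁻¹

With V_GS fixed, I_D ∝ (1 + λ V_DS) in saturation, so I_D2/I_D1 = (1 + λ V_DS2)/(1 + λ V_DS1).
0.472/0.455 = 1.037 = (1 + 3.5 λ)/(1 + 1.83 λ).
Solving: λ (I_D1 V_DS2 − I_D2 V_DS1) = I_D2 − I_D1, so λ = (0.472 − 0.455) / (0.455 × 3.5 − 0.472 × 1.83) = 0.017 / 0.729 = 0.0233 V⁻¹.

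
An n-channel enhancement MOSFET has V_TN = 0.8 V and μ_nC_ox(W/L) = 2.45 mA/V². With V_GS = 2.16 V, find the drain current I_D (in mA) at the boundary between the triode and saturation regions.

I_D = 2.27 mA

At the boundary V_DS = V_ov = V_GS − V_TN = 2.16 − 0.8 = 1.36 V.
I_D = ½ k_n V_ov² = 0.5 × 2.45 × 1.36² = 2.27 mA.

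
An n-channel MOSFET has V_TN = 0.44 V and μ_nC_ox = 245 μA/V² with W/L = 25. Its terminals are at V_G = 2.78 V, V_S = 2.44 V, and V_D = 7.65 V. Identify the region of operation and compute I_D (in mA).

Cutoff; I_D = 0 mA

V_GS = V_G − V_S = 2.78 − 2.44 = 0.34 V; V_DS = V_D − V_S = 7.65 − 2.44 = 5.21 V.
V_GS = 0.34 V < V_TN = 0.44 V, so the transistor is in cutoff.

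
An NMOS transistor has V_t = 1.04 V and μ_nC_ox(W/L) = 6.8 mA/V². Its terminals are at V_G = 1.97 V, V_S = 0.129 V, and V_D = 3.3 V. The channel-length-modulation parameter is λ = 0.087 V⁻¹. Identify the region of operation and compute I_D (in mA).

Saturation; I_D = 2.78 mA

V_GS = V_G − V_S = 1.97 − 0.129 = 1.84 V; V_DS = V_D − V_S = 3.3 − 0.129 = 3.17 V.
V_ov = V_GS − V_t = 1.84 − 1.04 = 0.801 V.
Since V_DS = 3.17 V ≥ V_ov = 0.801 V, the device is in saturation.
I_D = ½ k_n V_ov² (1 + λ V_DS) = 0.5 × 6.8 × 0.801² × (1 + 0.087 × 3.17) = 2.78 mA.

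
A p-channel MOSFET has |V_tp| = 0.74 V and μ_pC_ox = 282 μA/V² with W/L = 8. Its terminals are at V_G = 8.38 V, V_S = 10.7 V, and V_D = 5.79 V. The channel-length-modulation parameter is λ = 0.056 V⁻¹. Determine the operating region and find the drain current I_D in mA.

Saturation; I_D = 3.59 mA

V_SG = V_S − V_G = 10.7 − 8.38 = 2.32 V; V_SD = V_S − V_D = 10.7 − 5.79 = 4.91 V.
k_p = μ_pC_ox · (W/L) = 2.256 mA/V².
V_ov = V_SG − |V_tp| = 2.32 − 0.74 = 1.58 V.
Since V_SD = 4.91 V ≥ V_ov = 1.58 V, the device is in saturation.
I_D = ½ k_p V_ov² (1 + λ V_SD) = 0.5 × 2.256 × 1.58² × (1 + 0.056 × 4.91) = 3.59 mA.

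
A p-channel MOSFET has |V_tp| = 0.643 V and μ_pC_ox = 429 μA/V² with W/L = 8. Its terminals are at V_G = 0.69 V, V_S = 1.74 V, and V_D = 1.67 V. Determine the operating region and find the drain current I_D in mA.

V_SG = V_S − V_G = 1.74 − 0.69 = 1.05 V; V_SD = V_S − V_D = 1.74 − 1.67 = 0.07 V.
k_p = μ_pC_ox · (W/L) = 3.432 mA/V².
V_ov = V_SG − |V_tp| = 1.05 − 0.643 = 0.407 V.
Since V_SD = 0.07 V < V_ov = 0.407 V, the device is in the triode region.
I_D = k_p [V_ov · V_SD − ½ V_SD²] = 3.432 × [0.407 × 0.07 − 0.5 × 0.07²] = 0.0894 mA.

Triode; I_D = 0.0894 mA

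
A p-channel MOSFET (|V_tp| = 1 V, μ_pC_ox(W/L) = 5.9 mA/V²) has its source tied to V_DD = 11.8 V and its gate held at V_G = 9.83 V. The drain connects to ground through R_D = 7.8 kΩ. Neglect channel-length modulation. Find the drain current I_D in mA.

I_D = 1.47 mA

V_SG = V_DD − V_G = 11.8 − 9.83 = 1.97 V, so V_ov = 1.97 − 1 = 0.97 V.
Assume saturation: I_D = ½ k_p V_ov² = 0.5 × 5.9 × 0.97² = 2.78 mA, giving V_SD = V_DD − I_D R_D = 11.8 − 2.78 × 7.8 = -9.85 V.
But -9.85 V < V_ov = 0.97 V, so the device is actually in triode.
In triode I_D = k_p[V_ov V_SD − ½ V_SD²] and I_D = (V_DD − V_SD)/R_D. Equating: 23 V_SD² − 45.64 V_SD + 11.8 = 0, giving V_SD = 0.306 V (the root below V_ov).
I_D = (11.8 − 0.306) / 7.8 = 1.47 mA.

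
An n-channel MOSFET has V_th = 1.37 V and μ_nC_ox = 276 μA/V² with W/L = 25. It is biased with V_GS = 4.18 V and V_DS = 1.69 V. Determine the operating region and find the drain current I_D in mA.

k_n = μ_nC_ox · (W/L) = 6.9 mA/V².
V_ov = V_GS − V_th = 4.18 − 1.37 = 2.81 V.
Since V_DS = 1.69 V < V_ov = 2.81 V, the device is in the triode region.
I_D = k_n [V_ov · V_DS − ½ V_DS²] = 6.9 × [2.81 × 1.69 − 0.5 × 1.69²] = 22.9 mA.

Triode; I_D = 22.9 mA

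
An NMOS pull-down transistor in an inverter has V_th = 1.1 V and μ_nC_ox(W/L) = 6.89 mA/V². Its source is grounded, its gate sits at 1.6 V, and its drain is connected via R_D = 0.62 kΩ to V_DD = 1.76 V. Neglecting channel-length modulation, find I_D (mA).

I_D = 0.861 mA

V_GS = V_G = 1.6 V, so V_ov = 1.6 − 1.1 = 0.5 V.
Assume saturation: I_D = ½ k_n V_ov² = 0.5 × 6.89 × 0.5² = 0.861 mA, giving V_DS = V_DD − I_D R_D = 1.76 − 0.861 × 0.62 = 1.23 V.
V_DS = 1.23 V ≥ V_ov = 0.5 V, confirming saturation.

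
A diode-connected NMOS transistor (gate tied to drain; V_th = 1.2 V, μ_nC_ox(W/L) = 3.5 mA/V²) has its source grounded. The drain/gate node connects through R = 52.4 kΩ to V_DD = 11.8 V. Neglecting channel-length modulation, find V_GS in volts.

With gate tied to drain, V_GS = V_DS ≥ V_GS − V_th, so the device is in saturation.
KCL at the drain: ½ k_n (V_GS − V_th)² = (V_DD − V_GS)/R.
Let x = V_GS − 1.2. Then 91.7 x² + x − 10.6 = 0, giving x = 0.335 V (positive root), so V_GS = 1.53 V.
I_D = (V_DD − V_GS)/R = (11.8 − 1.53) / 52.4 = 0.196 mA.

V_GS = 1.53 V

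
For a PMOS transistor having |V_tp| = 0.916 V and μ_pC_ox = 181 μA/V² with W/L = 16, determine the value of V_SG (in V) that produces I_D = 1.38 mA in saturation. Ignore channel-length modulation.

k_p = μ_pC_ox · (W/L) = 2.896 mA/V².
In saturation I_D = ½ k_p (V_SG − |V_tp|)², so V_SG − |V_tp| = √(2 I_D / k_p) = √(2 × 1.38 / 2.896) = 0.976 V.
V_SG = 0.916 + 0.976 = 1.89 V.

V_SG = 1.89 V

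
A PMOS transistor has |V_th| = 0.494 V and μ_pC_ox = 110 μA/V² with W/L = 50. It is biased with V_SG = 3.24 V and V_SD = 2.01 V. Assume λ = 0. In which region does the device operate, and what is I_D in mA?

k_p = μ_pC_ox · (W/L) = 5.5 mA/V².
V_ov = V_SG − |V_th| = 3.24 − 0.494 = 2.75 V.
Since V_SD = 2.01 V < V_ov = 2.75 V, the device is in the triode region.
I_D = k_p [V_ov · V_SD − ½ V_SD²] = 5.5 × [2.75 × 2.01 − 0.5 × 2.01²] = 19.2 mA.

Triode; I_D = 19.2 mA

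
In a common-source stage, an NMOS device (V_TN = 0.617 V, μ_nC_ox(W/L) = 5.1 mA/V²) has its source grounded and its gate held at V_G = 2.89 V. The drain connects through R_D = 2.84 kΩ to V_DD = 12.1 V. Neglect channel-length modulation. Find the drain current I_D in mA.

I_D = 4.12 mA

V_GS = V_G = 2.89 V, so V_ov = 2.89 − 0.617 = 2.27 V.
Assume saturation: I_D = ½ k_n V_ov² = 0.5 × 5.1 × 2.27² = 13.2 mA, giving V_DS = V_DD − I_D R_D = 12.1 − 13.2 × 2.84 = -25.3 V.
But -25.3 V < V_ov = 2.27 V, so the device is actually in triode.
In triode I_D = k_n[V_ov V_DS − ½ V_DS²] and I_D = (V_DD − V_DS)/R_D. Equating: 7.24 V_DS² − 33.92 V_DS + 12.1 = 0, giving V_DS = 0.389 V (the root below V_ov).
I_D = (12.1 − 0.389) / 2.84 = 4.12 mA.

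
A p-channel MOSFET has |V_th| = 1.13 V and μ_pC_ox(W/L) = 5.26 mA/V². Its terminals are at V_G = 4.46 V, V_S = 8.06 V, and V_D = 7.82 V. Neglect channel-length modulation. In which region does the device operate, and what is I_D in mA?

V_SG = V_S − V_G = 8.06 − 4.46 = 3.6 V; V_SD = V_S − V_D = 8.06 − 7.82 = 0.24 V.
V_ov = V_SG − |V_th| = 3.6 − 1.13 = 2.47 V.
Since V_SD = 0.24 V < V_ov = 2.47 V, the device is in the triode region.
I_D = k_p [V_ov · V_SD − ½ V_SD²] = 5.26 × [2.47 × 0.24 − 0.5 × 0.24²] = 2.97 mA.

Triode; I_D = 2.97 mA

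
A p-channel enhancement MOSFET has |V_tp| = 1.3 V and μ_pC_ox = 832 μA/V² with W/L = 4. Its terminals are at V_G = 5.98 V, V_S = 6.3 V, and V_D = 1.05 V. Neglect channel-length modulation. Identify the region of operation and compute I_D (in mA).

V_SG = V_S − V_G = 6.3 − 5.98 = 0.32 V; V_SD = V_S − V_D = 6.3 − 1.05 = 5.25 V.
V_SG = 0.32 V < |V_tp| = 1.3 V, so the transistor is in cutoff.

Cutoff; I_D = 0 mA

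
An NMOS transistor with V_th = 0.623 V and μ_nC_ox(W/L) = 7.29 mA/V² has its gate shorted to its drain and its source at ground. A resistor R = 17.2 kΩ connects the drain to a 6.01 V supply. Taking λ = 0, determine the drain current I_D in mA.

I_D = 0.297 mA

With gate tied to drain, V_GS = V_DS ≥ V_GS − V_th, so the device is in saturation.
KCL at the drain: ½ k_n (V_GS − V_th)² = (V_DD − V_GS)/R.
Let x = V_GS − 0.623. Then 62.7 x² + x − 5.387 = 0, giving x = 0.285 V (positive root), so V_GS = 0.908 V.
I_D = (V_DD − V_GS)/R = (6.01 − 0.908) / 17.2 = 0.297 mA.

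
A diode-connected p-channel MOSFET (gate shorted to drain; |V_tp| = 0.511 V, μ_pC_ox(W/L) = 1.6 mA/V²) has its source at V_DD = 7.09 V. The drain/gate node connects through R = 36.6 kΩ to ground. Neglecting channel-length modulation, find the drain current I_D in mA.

With gate tied to drain, V_SG = V_SD ≥ V_SG − |V_tp|, so the device is in saturation.
KCL at the drain: ½ k_p (V_SG − |V_tp|)² = (V_DD − V_SG)/R.
Let x = V_SG − 0.511. Then 29.3 x² + x − 6.579 = 0, giving x = 0.457 V (positive root), so V_SG = 0.968 V.
I_D = (V_DD − V_SG)/R = (7.09 − 0.968) / 36.6 = 0.167 mA.

I_D = 0.167 mA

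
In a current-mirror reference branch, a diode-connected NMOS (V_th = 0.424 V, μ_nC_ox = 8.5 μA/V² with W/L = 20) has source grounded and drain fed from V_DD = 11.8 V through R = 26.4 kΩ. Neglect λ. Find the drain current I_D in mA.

I_D = 0.354 mA

With gate tied to drain, V_GS = V_DS ≥ V_GS − V_th, so the device is in saturation.
k_n = μ_nC_ox · (W/L) = 0.17 mA/V².
KCL at the drain: ½ k_n (V_GS − V_th)² = (V_DD − V_GS)/R.
Let x = V_GS − 0.424. Then 2.24 x² + x − 11.38 = 0, giving x = 2.04 V (positive root), so V_GS = 2.46 V.
I_D = (V_DD − V_GS)/R = (11.8 − 2.46) / 26.4 = 0.354 mA.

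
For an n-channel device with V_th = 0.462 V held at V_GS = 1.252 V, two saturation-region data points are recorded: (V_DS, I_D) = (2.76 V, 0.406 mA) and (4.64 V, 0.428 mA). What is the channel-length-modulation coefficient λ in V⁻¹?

With V_GS fixed, I_D ∝ (1 + λ V_DS) in saturation, so I_D2/I_D1 = (1 + λ V_DS2)/(1 + λ V_DS1).
0.428/0.406 = 1.054 = (1 + 4.64 λ)/(1 + 2.76 λ).
Solving: λ (I_D1 V_DS2 − I_D2 V_DS1) = I_D2 − I_D1, so λ = (0.428 − 0.406) / (0.406 × 4.64 − 0.428 × 2.76) = 0.022 / 0.703 = 0.0313 V⁻¹.

λ = 0.0313 V⁻¹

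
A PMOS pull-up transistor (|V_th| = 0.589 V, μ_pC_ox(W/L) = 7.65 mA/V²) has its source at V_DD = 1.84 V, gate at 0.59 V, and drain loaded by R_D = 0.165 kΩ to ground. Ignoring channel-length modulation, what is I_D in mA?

V_SG = V_DD − V_G = 1.84 − 0.59 = 1.25 V, so V_ov = 1.25 − 0.589 = 0.661 V.
Assume saturation: I_D = ½ k_p V_ov² = 0.5 × 7.65 × 0.661² = 1.67 mA, giving V_SD = V_DD − I_D R_D = 1.84 − 1.67 × 0.165 = 1.56 V.
V_SD = 1.56 V ≥ V_ov = 0.661 V, confirming saturation.

I_D = 1.67 mA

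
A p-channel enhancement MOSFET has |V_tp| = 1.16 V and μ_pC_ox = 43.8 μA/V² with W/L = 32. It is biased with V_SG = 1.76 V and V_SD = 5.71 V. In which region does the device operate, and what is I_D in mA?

k_p = μ_pC_ox · (W/L) = 1.402 mA/V².
V_ov = V_SG − |V_tp| = 1.76 − 1.16 = 0.6 V.
Since V_SD = 5.71 V ≥ V_ov = 0.6 V, the device is in saturation.
I_D = ½ k_p V_ov² = 0.5 × 1.402 × 0.6² = 0.252 mA.

Saturation; I_D = 0.252 mA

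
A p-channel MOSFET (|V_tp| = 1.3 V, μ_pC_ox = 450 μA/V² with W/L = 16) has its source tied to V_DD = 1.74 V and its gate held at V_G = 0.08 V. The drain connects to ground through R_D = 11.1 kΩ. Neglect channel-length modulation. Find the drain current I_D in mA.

I_D = 0.151 mA

V_SG = V_DD − V_G = 1.74 − 0.08 = 1.66 V, so V_ov = 1.66 − 1.3 = 0.36 V.
k_p = μ_pC_ox · (W/L) = 7.2 mA/V².
Assume saturation: I_D = ½ k_p V_ov² = 0.5 × 7.2 × 0.36² = 0.467 mA, giving V_SD = V_DD − I_D R_D = 1.74 − 0.467 × 11.1 = -3.44 V.
But -3.44 V < V_ov = 0.36 V, so the device is actually in triode.
In triode I_D = k_p[V_ov V_SD − ½ V_SD²] and I_D = (V_DD − V_SD)/R_D. Equating: 40 V_SD² − 29.77 V_SD + 1.74 = 0, giving V_SD = 0.0639 V (the root below V_ov).
I_D = (1.74 − 0.0639) / 11.1 = 0.151 mA.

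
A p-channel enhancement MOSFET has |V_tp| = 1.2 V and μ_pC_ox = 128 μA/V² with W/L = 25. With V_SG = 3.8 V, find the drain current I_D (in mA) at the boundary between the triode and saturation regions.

At the boundary V_SD = V_ov = V_SG − |V_tp| = 3.8 − 1.2 = 2.6 V.
k_p = μ_pC_ox · (W/L) = 3.2 mA/V².
I_D = ½ k_p V_ov² = 0.5 × 3.2 × 2.6² = 10.8 mA.

I_D = 10.8 mA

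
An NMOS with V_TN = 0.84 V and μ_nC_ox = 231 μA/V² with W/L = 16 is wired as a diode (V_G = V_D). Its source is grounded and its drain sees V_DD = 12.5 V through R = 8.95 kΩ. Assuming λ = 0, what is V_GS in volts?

With gate tied to drain, V_GS = V_DS ≥ V_GS − V_TN, so the device is in saturation.
k_n = μ_nC_ox · (W/L) = 3.696 mA/V².
KCL at the drain: ½ k_n (V_GS − V_TN)² = (V_DD − V_GS)/R.
Let x = V_GS − 0.84. Then 16.5 x² + x − 11.66 = 0, giving x = 0.81 V (positive root), so V_GS = 1.65 V.
I_D = (V_DD − V_GS)/R = (12.5 − 1.65) / 8.95 = 1.21 mA.

V_GS = 1.65 V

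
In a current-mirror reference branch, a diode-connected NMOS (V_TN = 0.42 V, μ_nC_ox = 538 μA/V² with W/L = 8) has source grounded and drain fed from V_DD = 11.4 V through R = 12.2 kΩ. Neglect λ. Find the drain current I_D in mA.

With gate tied to drain, V_GS = V_DS ≥ V_GS − V_TN, so the device is in saturation.
k_n = μ_nC_ox · (W/L) = 4.304 mA/V².
KCL at the drain: ½ k_n (V_GS − V_TN)² = (V_DD − V_GS)/R.
Let x = V_GS − 0.42. Then 26.3 x² + x − 10.98 = 0, giving x = 0.628 V (positive root), so V_GS = 1.05 V.
I_D = (V_DD − V_GS)/R = (11.4 − 1.05) / 12.2 = 0.849 mA.

I_D = 0.849 mA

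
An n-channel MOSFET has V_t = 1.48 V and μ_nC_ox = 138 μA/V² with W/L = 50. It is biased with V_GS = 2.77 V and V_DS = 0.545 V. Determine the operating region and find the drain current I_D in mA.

Triode; I_D = 3.83 mA

k_n = μ_nC_ox · (W/L) = 6.9 mA/V².
V_ov = V_GS − V_t = 2.77 − 1.48 = 1.29 V.
Since V_DS = 0.545 V < V_ov = 1.29 V, the device is in the triode region.
I_D = k_n [V_ov · V_DS − ½ V_DS²] = 6.9 × [1.29 × 0.545 − 0.5 × 0.545²] = 3.83 mA.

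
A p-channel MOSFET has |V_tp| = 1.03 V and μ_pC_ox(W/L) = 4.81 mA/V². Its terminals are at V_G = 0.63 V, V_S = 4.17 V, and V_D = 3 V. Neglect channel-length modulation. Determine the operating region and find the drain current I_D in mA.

Triode; I_D = 10.8 mA

V_SG = V_S − V_G = 4.17 − 0.63 = 3.54 V; V_SD = V_S − V_D = 4.17 − 3 = 1.17 V.
V_ov = V_SG − |V_tp| = 3.54 − 1.03 = 2.51 V.
Since V_SD = 1.17 V < V_ov = 2.51 V, the device is in the triode region.
I_D = k_p [V_ov · V_SD − ½ V_SD²] = 4.81 × [2.51 × 1.17 − 0.5 × 1.17²] = 10.8 mA.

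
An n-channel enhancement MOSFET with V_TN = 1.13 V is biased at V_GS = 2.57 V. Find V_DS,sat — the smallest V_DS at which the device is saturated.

The boundary between triode and saturation is V_DS = V_GS − V_TN = V_ov.
V_ov = 2.57 − 1.13 = 1.44 V.

V_DS,sat = 1.44 V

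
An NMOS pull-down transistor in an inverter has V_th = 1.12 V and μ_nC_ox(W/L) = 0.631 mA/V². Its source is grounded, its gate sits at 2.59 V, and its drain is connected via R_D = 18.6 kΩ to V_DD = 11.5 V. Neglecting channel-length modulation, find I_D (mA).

V_GS = V_G = 2.59 V, so V_ov = 2.59 − 1.12 = 1.47 V.
Assume saturation: I_D = ½ k_n V_ov² = 0.5 × 0.631 × 1.47² = 0.682 mA, giving V_DS = V_DD − I_D R_D = 11.5 − 0.682 × 18.6 = -1.18 V.
But -1.18 V < V_ov = 1.47 V, so the device is actually in triode.
In triode I_D = k_n[V_ov V_DS − ½ V_DS²] and I_D = (V_DD − V_DS)/R_D. Equating: 5.87 V_DS² − 18.25 V_DS + 11.5 = 0, giving V_DS = 0.878 V (the root below V_ov).
I_D = (11.5 − 0.878) / 18.6 = 0.571 mA.

I_D = 0.571 mA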